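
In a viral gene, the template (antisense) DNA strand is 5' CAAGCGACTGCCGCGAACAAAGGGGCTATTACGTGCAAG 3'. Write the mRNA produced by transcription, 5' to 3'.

The mRNA has the sequence of the coding strand (reverse complement of the template) with T→U. Reverse complement of CAAGCGACTGCCGCGAACAAAGGGGCTATTACGTGCAAG is CTTGCACGTAATAGCCCCTTTGTTCGCGGCAGTCGCTTG; then T→U.

5'-CUUGCACGUAAUAGCCCCUUUGUUCGCGGCAGUCGCUUG-3'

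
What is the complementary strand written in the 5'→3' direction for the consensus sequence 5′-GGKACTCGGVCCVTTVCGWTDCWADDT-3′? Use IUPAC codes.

5′-AHHTWGHAWCGBAABGGBCCGAGTMCC-3′

Standard pairs A↔T, G↔C; ambiguity codes pair K↔M, W↔W, D↔H, V↔B. Complement (CCMTGAGCCBGGBAABGCWAHGWTHHA), then reverse for 5'→3'.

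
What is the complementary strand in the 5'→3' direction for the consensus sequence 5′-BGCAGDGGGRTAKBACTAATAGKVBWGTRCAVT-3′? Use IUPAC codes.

5'-ABTGYACWVBMCTATTAGTVMTAYCCCHCTGCV-3'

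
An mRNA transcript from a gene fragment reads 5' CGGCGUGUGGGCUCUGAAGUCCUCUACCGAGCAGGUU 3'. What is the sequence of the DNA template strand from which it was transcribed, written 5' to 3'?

5'-AACCTGCTCGGTAGAGGACTTCAGAGCCCACACGCCG-3'

Replace U with T to get the coding DNA strand: CGGCGTGTGGGCTCTGAAGTCCTCTACCGAGCAGGTT. The template strand is its reverse complement (complement GCCGCACACCCGAGACTTCAGGAGATGGCTCGTCCAA, then reverse).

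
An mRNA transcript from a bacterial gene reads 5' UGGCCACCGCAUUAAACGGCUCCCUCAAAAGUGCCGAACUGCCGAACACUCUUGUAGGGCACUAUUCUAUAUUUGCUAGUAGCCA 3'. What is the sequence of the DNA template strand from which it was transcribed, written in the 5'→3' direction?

Replace U with T to get the coding DNA strand: TGGCCACCGCATTAAACGGCTCCCTCAAAAGTGCCGAACTGCCGAACACTCTTGTAGGGCACTATTCTATATTTGCTAGTAGCCA. The template strand is its reverse complement (complement ACCGGTGGCGTAATTTGCCGAGGGAGTTTTCACGGCTTGACGGCTTGTGAGAACATCCCGTGATAAGATATAAACGATCATCGGT, then reverse).

5'-TGGCTACTAGCAAATATAGAATAGTGCCCTACAAGAGTGTTCGGCAGTTCGGCACTTTTGAGGGAGCCGTTTAATGCGGTGGCCA-3'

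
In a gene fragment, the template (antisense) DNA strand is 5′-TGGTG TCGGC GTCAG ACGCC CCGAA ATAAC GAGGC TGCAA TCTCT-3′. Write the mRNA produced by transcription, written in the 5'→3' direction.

5'-AGAGAUUGCAGCCUCGUUAUUUCGGGGCGUCUGACGCCGACACCA-3'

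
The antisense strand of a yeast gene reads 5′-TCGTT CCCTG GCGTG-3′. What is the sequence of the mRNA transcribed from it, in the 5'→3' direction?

RNA polymerase reads the template 3'→5' and synthesizes mRNA 5'→3' by base-pairing (A→U, T→A, G↔C). The complement of the template is AGCAAGGGACCGCAC; antiparallel, so 5'→3' the coding strand is CACGCCAGGGAACGA. Replace T with U for the mRNA.

5′-CACGCCAGGGAACGA-3′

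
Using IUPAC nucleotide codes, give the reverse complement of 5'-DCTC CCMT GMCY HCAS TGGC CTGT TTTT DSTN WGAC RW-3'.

5′-WYGTCWNASHAAAAACAGGCCASTGDRGKCAKGGGAGH-3′

Standard pairs A↔T, G↔C; ambiguity codes pair R↔Y, M↔K, W↔W, S↔S, D↔H, N↔N. Complement (HGAGGGKACKGRDGTSACCGGACAAAAAHSANWCTGYW), then reverse for 5'→3'.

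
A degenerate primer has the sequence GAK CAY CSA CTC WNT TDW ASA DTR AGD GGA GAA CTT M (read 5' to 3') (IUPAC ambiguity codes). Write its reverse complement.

Standard pairs A↔T, G↔C; ambiguity codes pair R↔Y, M↔K, W↔W, S↔S, D↔H, N↔N. Complement (CTMGTRGSTGAGWNAAHWTSTHAYTCHCCTCTTGAAK), then reverse for 5'→3'.

5'-KAAGTTCTCCHCTYAHTSTWHAANWGAGTSGRTGMTC-3'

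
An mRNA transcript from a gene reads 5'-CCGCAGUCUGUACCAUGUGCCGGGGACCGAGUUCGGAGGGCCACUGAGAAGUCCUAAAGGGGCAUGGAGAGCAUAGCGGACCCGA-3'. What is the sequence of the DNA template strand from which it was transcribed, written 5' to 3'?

5'-TCGGGTCCGCTATGCTCTCCATGCCCCTTTAGGACTTCTCAGTGGCCCTCCGAACTCGGTCCCCGGCACATGGTACAGACTGCGG-3'

Replace U with T to get the coding DNA strand: CCGCAGTCTGTACCATGTGCCGGGGACCGAGTTCGGAGGGCCACTGAGAAGTCCTAAAGGGGCATGGAGAGCATAGCGGACCCGA. The template strand is its reverse complement (complement GGCGTCAGACATGGTACACGGCCCCTGGCTCAAGCCTCCCGGTGACTCTTCAGGATTTCCCCGTACCTCTCGTATCGCCTGGGCT, then reverse).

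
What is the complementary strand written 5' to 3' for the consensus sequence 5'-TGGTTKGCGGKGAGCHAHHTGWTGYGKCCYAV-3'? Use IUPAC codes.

5′-BTRGGMCRCAWCADDTDGCTCMCCGCMAACCA-3′

Standard pairs A↔T, G↔C; ambiguity codes pair Y↔R, K↔M, W↔W, H↔D, V↔B. Complement (ACCAAMCGCCMCTCGDTDDACWACRCMGGRTB), then reverse for 5'→3'.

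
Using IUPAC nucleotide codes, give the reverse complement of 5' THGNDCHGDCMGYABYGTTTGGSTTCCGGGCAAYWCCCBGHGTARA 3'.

5'-TYTACDCVGGGWRTTGCCCGGAASCCAAACRVTRCKGHCDGHNCDA-3'

Standard pairs A↔T, G↔C; ambiguity codes pair R↔Y, M↔K, W↔W, S↔S, B↔V, D↔H, N↔N. Complement (ADCNHGDCHGKCRTVRCAAACCSAAGGCCCGTTRWGGGVCDCATYT), then reverse for 5'→3'.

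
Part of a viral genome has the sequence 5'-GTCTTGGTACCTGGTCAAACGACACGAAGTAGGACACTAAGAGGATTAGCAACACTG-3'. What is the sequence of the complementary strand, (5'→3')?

Pairing A↔T and G↔C gives CAGAACCATGGACCAGTTTGCTGTGCTTCATCCTGTGATTCTCCTAATCGTTGTGAC, running 3'→5'. Reverse for the 5'→3' convention.

5'-CAGTGTTGCTAATCCTCTTAGTGTCCTACTTCGTGTCGTTTGACCAGGTACCAAGAC-3'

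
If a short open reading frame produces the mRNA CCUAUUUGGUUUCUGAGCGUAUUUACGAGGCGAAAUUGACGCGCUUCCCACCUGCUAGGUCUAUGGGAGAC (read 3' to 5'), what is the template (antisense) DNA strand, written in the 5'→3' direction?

5'-GGATAAACCAAAGACTCGCATAAATGCTCCGCTTTAACTGCGCGAAGGGTGGACGATCCAGATACCCTCTG-3'

Written 5'→3' the mRNA is CAGAGGGUAUCUGGAUCGUCCACCCUUCGCGCAGUUAAAGCGGAGCAUUUAUGCGAGUCUUUGGUUUAUCC, so the coding DNA strand is CAGAGGGTATCTGGATCGTCCACCCTTCGCGCAGTTAAAGCGGAGCATTTATGCGAGTCTTTGGTTTATCC. The template is its reverse complement.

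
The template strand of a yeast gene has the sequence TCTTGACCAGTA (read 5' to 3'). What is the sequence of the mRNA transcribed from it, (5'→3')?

The mRNA has the sequence of the coding strand (reverse complement of the template) with T→U. Reverse complement of TCTTGACCAGTA is TACTGGTCAAGA; then T→U.

5′-UACUGGUCAAGA-3′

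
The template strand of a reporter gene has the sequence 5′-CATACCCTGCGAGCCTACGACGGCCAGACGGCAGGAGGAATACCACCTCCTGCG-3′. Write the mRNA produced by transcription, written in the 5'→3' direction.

5′-CGCAGGAGGUGGUAUUCCUCCUGCCGUCUGGCCGUCGUAGGCUCGCAGGGUAUG-3′

RNA polymerase reads the template 3'→5' and synthesizes mRNA 5'→3' by base-pairing (A→U, T→A, G↔C). The complement of the template is GTATGGGACGCTCGGATGCTGCCGGTCTGCCGTCCTCCTTATGGTGGAGGACGC; antiparallel, so 5'→3' the coding strand is CGCAGGAGGTGGTATTCCTCCTGCCGTCTGGCCGTCGTAGGCTCGCAGGGTATG. Replace T with U for the mRNA.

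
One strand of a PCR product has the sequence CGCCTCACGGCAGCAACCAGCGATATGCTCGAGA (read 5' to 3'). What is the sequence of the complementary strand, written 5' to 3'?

The complement of CGCCTCACGGCAGCAACCAGCGATATGCTCGAGA is GCGGAGTGCCGTCGTTGGTCGCTATACGAGCTCT (A↔T, G↔C). DNA strands are antiparallel, so the complementary strand runs 3'→5'; reversing gives the 5'→3' form.

5'-TCTCGAGCATATCGCTGGTTGCTGCCGTGAGGCG-3'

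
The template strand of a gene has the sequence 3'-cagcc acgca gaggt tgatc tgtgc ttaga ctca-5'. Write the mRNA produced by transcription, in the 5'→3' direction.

5'-GUCGGUGCGUCUCCAACUAGACACGAAUCUGAGU-3'

Reading the template 3'→5' as shown, RNA polymerase pairs each base (A→U, T→A, G↔C) to build mRNA 5'→3' directly.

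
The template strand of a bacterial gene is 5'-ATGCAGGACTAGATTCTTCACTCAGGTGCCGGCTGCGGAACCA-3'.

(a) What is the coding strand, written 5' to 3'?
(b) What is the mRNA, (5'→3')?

(a) 5'-TGGTTCCGCAGCCGGCACCTGAGTGAAGAATCTAGTCCTGCAT-3'
(b) 5'-UGGUUCCGCAGCCGGCACCUGAGUGAAGAAUCUAGUCCUGCAU-3'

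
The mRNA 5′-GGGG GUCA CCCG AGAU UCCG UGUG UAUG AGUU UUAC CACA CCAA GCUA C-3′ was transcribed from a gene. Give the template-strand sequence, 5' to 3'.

Replace U with T to get the coding DNA strand: GGGGGTCACCCGAGATTCCGTGTGTATGAGTTTTACCACACCAAGCTAC. The template strand is its reverse complement (complement CCCCCAGTGGGCTCTAAGGCACACATACTCAAAATGGTGTGGTTCGATG, then reverse).

5'-GTAGCTTGGTGTGGTAAAACTCATACACACGGAATCTCGGGTGACCCCC-3'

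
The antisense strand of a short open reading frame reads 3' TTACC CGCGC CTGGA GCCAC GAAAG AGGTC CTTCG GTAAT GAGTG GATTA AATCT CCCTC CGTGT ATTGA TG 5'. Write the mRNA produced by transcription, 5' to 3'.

Reading the template 3'→5' as shown, RNA polymerase pairs each base (A→U, T→A, G↔C) to build mRNA 5'→3' directly.

5′-AAUGGGCGCGGACCUCGGUGCUUUCUCCAGGAAGCCAUUACUCACCUAAUUUAGAGGGAGGCACAUAACUAC-3′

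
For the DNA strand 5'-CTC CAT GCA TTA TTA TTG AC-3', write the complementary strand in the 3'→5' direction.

Base-pairing A↔T, G↔C gives the complement. The complementary strand is antiparallel, so paired with a 5'→3' strand it runs 3'→5'.

3'-GAGGTACGTAATAATAACTG-5'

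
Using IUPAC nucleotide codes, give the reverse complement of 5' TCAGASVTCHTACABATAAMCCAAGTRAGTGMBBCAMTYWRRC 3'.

Standard pairs A↔T, G↔C; ambiguity codes pair R↔Y, M↔K, W↔W, S↔S, B↔V, H↔D. Complement (AGTCTSBAGDATGTVTATTKGGTTCAYTCACKVVGTKARWYYG), then reverse for 5'→3'.

5′-GYYWRAKTGVVKCACTYACTTGGKTTATVTGTADGABSTCTGA-3′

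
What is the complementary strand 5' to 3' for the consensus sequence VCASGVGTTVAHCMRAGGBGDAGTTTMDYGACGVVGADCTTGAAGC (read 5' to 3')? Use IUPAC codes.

Standard pairs A↔T, G↔C; ambiguity codes pair R↔Y, M↔K, S↔S, B↔V, D↔H. Complement (BGTSCBCAABTDGKYTCCVCHTCAAAKHRCTGCBBCTHGAACTTCG), then reverse for 5'→3'.

5′-GCTTCAAGHTCBBCGTCRHKAAACTHCVCCTYKGDTBAACBCSTGB-3′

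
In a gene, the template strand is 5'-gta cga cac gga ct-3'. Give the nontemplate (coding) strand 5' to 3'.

The coding strand is complementary and antiparallel to the template: take the complement (A↔T, G↔C) and reverse.

5'-AGTCCGTGTCGTAC-3'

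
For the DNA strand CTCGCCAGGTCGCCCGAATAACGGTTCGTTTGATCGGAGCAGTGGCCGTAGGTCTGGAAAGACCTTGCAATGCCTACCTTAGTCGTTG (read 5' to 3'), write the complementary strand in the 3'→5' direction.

Base-pairing A↔T, G↔C gives the complement. The complementary strand is antiparallel, so paired with a 5'→3' strand it runs 3'→5'.

3'-GAGCGGTCCAGCGGGCTTATTGCCAAGCAAACTAGCCTCGTCACCGGCATCCAGACCTTTCTGGAACGTTACGGATGGAATCAGCAAC-5'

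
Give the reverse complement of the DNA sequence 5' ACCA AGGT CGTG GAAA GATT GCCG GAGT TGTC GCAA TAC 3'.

Complement each base (A↔T, G↔C): TGGTTCCAGCACCTTTCTAACGGCCTCAACAGCGTTATG. Then reverse.

5'-GTATTGCGACAACTCCGGCAATCTTTCCACGACCTTGGT-3'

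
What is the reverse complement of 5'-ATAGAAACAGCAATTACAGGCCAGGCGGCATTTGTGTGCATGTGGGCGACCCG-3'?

5'-CGGGTCGCCCACATGCACACAAATGCCGCCTGGCCTGTAATTGCTGTTTCTAT-3'

Reading the sequence 3'→5' and pairing each base (A↔T, G↔C) gives the reverse complement directly.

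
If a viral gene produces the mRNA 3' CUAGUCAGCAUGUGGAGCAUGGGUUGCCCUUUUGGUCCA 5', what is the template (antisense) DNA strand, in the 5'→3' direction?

Written 5'→3' the mRNA is ACCUGGUUUUCCCGUUGGGUACGAGGUGUACGACUGAUC, so the coding DNA strand is ACCTGGTTTTCCCGTTGGGTACGAGGTGTACGACTGATC. The template is its reverse complement.

5'-GATCAGTCGTACACCTCGTACCCAACGGGAAAACCAGGT-3'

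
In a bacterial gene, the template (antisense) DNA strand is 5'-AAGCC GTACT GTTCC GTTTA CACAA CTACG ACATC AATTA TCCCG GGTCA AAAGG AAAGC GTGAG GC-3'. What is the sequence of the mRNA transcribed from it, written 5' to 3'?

5'-GCCUCACGCUUUCCUUUUGACCCGGGAUAAUUGAUGUCGUAGUUGUGUAAACGGAACAGUACGGCUU-3'

The mRNA has the sequence of the coding strand (reverse complement of the template) with T→U. Reverse complement of AAGCCGTACTGTTCCGTTTACACAACTACGACATCAATTATCCCGGGTCAAAAGGAAAGCGTGAGGC is GCCTCACGCTTTCCTTTTGACCCGGGATAATTGATGTCGTAGTTGTGTAAACGGAACAGTACGGCTT; then T→U.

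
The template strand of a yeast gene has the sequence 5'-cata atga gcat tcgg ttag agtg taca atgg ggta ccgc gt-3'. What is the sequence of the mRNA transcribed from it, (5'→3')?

RNA polymerase reads the template 3'→5' and synthesizes mRNA 5'→3' by base-pairing (A→U, T→A, G↔C). The complement of the template is GTATTACTCGTAAGCCAATCTCACATGTTACCCCATGGCGCA; antiparallel, so 5'→3' the coding strand is ACGCGGTACCCCATTGTACACTCTAACCGAATGCTCATTATG. Replace T with U for the mRNA.

5'-ACGCGGUACCCCAUUGUACACUCUAACCGAAUGCUCAUUAUG-3'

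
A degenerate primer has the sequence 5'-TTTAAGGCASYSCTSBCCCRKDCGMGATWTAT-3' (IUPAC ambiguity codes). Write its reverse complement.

Standard pairs A↔T, G↔C; ambiguity codes pair R↔Y, M↔K, W↔W, S↔S, B↔V, D↔H. Complement (AAATTCCGTSRSGASVGGGYMHGCKCTAWATA), then reverse for 5'→3'.

5'-ATAWATCKCGHMYGGGVSAGSRSTGCCTTAAA-3'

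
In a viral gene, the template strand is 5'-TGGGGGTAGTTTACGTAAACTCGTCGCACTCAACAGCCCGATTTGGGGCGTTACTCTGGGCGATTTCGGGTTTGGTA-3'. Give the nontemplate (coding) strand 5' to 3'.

5'-TACCAAACCCGAAATCGCCCAGAGTAACGCCCCAAATCGGGCTGTTGAGTGCGACGAGTTTACGTAAACTACCCCCA-3'

The coding strand is complementary and antiparallel to the template: take the complement (A↔T, G↔C) and reverse.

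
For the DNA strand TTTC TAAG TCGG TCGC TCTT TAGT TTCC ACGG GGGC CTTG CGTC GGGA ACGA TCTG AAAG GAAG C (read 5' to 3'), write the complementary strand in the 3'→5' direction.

Base-pairing A↔T, G↔C gives the complement. The complementary strand is antiparallel, so paired with a 5'→3' strand it runs 3'→5'.

3'-AAAGATTCAGCCAGCGAGAAATCAAAGGTGCCCCCGGAACGCAGCCCTTGCTAGACTTTCCTTCG-5'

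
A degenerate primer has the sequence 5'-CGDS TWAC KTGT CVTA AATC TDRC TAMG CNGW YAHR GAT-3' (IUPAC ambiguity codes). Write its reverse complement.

5′-ATCYDTRWCNGCKTAGYHAGATTTABGACAMGTWASHCG-3′

Standard pairs A↔T, G↔C; ambiguity codes pair R↔Y, M↔K, W↔W, S↔S, D↔H, V↔B, N↔N. Complement (GCHSAWTGMACAGBATTTAGAHYGATKCGNCWRTDYCTA), then reverse for 5'→3'.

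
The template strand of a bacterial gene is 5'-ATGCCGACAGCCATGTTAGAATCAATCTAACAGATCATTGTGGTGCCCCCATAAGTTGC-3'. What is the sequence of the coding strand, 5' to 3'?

5'-GCAACTTATGGGGGCACCACAATGATCTGTTAGATTGATTCTAACATGGCTGTCGGCAT-3'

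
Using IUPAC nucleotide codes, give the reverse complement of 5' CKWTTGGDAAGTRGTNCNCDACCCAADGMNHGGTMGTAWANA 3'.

5′-TNTWTACKACCDNKCHTTGGGTHGNGNACYACTTHCCAAWMG-3′

Standard pairs A↔T, G↔C; ambiguity codes pair R↔Y, M↔K, W↔W, D↔H, N↔N. Complement (GMWAACCHTTCAYCANGNGHTGGGTTHCKNDCCAKCATWTNT), then reverse for 5'→3'.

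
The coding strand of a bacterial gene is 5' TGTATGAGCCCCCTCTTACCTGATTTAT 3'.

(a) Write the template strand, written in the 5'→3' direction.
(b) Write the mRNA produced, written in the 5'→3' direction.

(a) The template strand is the reverse complement of the coding strand: complement ACATACTCGGGGGAGAATGGACTAAATA, then reverse.
(b) mRNA matches the coding strand with T→U.

(a) 5'-ATAAATCAGGTAAGAGGGGGCTCATACA-3'
(b) 5'-UGUAUGAGCCCCCUCUUACCUGAUUUAU-3'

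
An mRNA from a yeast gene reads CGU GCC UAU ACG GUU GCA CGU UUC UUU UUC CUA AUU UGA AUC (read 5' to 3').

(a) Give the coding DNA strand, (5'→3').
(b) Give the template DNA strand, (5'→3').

(a) 5′-CGTGCCTATACGGTTGCACGTTTCTTTTTCCTAATTTGAATC-3′
(b) 5'-GATTCAAATTAGGAAAAAGAAACGTGCAACCGTATAGGCACG-3'

(a) The coding strand matches the mRNA with U→T.
(b) The template strand is the reverse complement of the coding strand.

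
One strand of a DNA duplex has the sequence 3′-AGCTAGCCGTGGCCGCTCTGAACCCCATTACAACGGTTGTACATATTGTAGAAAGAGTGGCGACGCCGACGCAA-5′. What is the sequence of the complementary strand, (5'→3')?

The strand is given 3'→5', so its complement runs 5'→3' in the same left-to-right order: pair each base A↔T, G↔C.

5'-TCGATCGGCACCGGCGAGACTTGGGGTAATGTTGCCAACATGTATAACATCTTTCTCACCGCTGCGGCTGCGTT-3'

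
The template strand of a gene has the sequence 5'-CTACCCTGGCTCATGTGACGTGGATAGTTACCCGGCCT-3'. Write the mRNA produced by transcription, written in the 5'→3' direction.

RNA polymerase reads the template 3'→5' and synthesizes mRNA 5'→3' by base-pairing (A→U, T→A, G↔C). The complement of the template is GATGGGACCGAGTACACTGCACCTATCAATGGGCCGGA; antiparallel, so 5'→3' the coding strand is AGGCCGGGTAACTATCCACGTCACATGAGCCAGGGTAG. Replace T with U for the mRNA.

5'-AGGCCGGGUAACUAUCCACGUCACAUGAGCCAGGGUAG-3'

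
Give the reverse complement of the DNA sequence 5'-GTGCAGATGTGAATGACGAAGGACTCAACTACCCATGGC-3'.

Reading the sequence 3'→5' and pairing each base (A↔T, G↔C) gives the reverse complement directly.

5′-GCCATGGGTAGTTGAGTCCTTCGTCATTCACATCTGCAC-3′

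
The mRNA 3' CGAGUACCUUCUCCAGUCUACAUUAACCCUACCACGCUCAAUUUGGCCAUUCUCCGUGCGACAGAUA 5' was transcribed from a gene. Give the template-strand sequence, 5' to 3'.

5'-GCTCATGGAAGAGGTCAGATGTAATTGGGATGGTGCGAGTTAAACCGGTAAGAGGCACGCTGTCTAT-3'

Written 5'→3' the mRNA is AUAGACAGCGUGCCUCUUACCGGUUUAACUCGCACCAUCCCAAUUACAUCUGACCUCUUCCAUGAGC, so the coding DNA strand is ATAGACAGCGTGCCTCTTACCGGTTTAACTCGCACCATCCCAATTACATCTGACCTCTTCCATGAGC. The template is its reverse complement.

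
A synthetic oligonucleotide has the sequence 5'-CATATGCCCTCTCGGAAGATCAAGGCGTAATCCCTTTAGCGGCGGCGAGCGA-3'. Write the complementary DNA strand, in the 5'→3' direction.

5′-TCGCTCGCCGCCGCTAAAGGGATTACGCCTTGATCTTCCGAGAGGGCATATG-3′

Pairing A↔T and G↔C gives GTATACGGGAGAGCCTTCTAGTTCCGCATTAGGGAAATCGCCGCCGCTCGCT, running 3'→5'. Reverse for the 5'→3' convention.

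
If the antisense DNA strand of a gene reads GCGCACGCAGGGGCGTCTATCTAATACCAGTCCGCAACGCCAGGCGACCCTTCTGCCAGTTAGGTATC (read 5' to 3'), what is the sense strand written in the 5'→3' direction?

5'-GATACCTAACTGGCAGAAGGGTCGCCTGGCGTTGCGGACTGGTATTAGATAGACGCCCCTGCGTGCGC-3'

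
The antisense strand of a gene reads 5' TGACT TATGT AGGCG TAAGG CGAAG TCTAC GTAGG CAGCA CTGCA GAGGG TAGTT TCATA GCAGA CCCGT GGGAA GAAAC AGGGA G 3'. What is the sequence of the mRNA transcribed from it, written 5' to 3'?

5′-CUCCCUGUUUCUUCCCACGGGUCUGCUAUGAAACUACCCUCUGCAGUGCUGCCUACGUAGACUUCGCCUUACGCCUACAUAAGUCA-3′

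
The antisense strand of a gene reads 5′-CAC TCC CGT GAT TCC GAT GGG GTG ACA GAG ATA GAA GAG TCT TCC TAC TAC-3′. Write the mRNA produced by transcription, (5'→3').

RNA polymerase reads the template 3'→5' and synthesizes mRNA 5'→3' by base-pairing (A→U, T→A, G↔C). The complement of the template is GTGAGGGCACTAAGGCTACCCCACTGTCTCTATCTTCTCAGAAGGATGATG; antiparallel, so 5'→3' the coding strand is GTAGTAGGAAGACTCTTCTATCTCTGTCACCCCATCGGAATCACGGGAGTG. Replace T with U for the mRNA.

5′-GUAGUAGGAAGACUCUUCUAUCUCUGUCACCCCAUCGGAAUCACGGGAGUG-3′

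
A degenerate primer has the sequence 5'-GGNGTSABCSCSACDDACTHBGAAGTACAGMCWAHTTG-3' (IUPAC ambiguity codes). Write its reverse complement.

5'-CAADTWGKCTGTACTTCVDAGTHHGTSGSGVTSACNCC-3'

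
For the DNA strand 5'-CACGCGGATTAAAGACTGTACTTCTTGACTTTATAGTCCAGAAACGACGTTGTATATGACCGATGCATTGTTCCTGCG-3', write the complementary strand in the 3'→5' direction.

Base-pairing A↔T, G↔C gives the complement. The complementary strand is antiparallel, so paired with a 5'→3' strand it runs 3'→5'.

3'-GTGCGCCTAATTTCTGACATGAAGAACTGAAATATCAGGTCTTTGCTGCAACATATACTGGCTACGTAACAAGGACGC-5'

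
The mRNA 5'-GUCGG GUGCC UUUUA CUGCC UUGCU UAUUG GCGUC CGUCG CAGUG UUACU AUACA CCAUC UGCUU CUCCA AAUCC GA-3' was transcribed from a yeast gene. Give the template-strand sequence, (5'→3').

5'-TCGGATTTGGAGAAGCAGATGGTGTATAGTAACACTGCGACGGACGCCAATAAGCAAGGCAGTAAAAGGCACCCGAC-3'

Replace U with T to get the coding DNA strand: GTCGGGTGCCTTTTACTGCCTTGCTTATTGGCGTCCGTCGCAGTGTTACTATACACCATCTGCTTCTCCAAATCCGA. The template strand is its reverse complement (complement CAGCCCACGGAAAATGACGGAACGAATAACCGCAGGCAGCGTCACAATGATATGTGGTAGACGAAGAGGTTTAGGCT, then reverse).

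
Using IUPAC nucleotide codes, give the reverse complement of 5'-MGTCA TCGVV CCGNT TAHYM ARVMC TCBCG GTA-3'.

5'-TACCGVGAGKBYTKRDTAANCGGBBCGATGACK-3'

Standard pairs A↔T, G↔C; ambiguity codes pair R↔Y, M↔K, B↔V, H↔D, N↔N. Complement (KCAGTAGCBBGGCNAATDRKTYBKGAGVGCCAT), then reverse for 5'→3'.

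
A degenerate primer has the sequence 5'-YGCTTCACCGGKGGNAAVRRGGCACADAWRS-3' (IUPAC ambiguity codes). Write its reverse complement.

Standard pairs A↔T, G↔C; ambiguity codes pair R↔Y, K↔M, W↔W, S↔S, D↔H, V↔B, N↔N. Complement (RCGAAGTGGCCMCCNTTBYYCCGTGTHTWYS), then reverse for 5'→3'.

5'-SYWTHTGTGCCYYBTTNCCMCCGGTGAAGCR-3'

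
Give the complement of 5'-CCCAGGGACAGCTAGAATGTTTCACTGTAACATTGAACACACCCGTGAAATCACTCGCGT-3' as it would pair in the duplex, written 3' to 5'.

Base-pairing A↔T, G↔C gives the complement. The complementary strand is antiparallel, so paired with a 5'→3' strand it runs 3'→5'.

3'-GGGTCCCTGTCGATCTTACAAAGTGACATTGTAACTTGTGTGGGCACTTTAGTGAGCGCA-5'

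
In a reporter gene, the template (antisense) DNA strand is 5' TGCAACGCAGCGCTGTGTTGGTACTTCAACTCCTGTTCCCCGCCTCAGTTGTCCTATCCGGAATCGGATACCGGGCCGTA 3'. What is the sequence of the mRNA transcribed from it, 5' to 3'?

5'-UACGGCCCGGUAUCCGAUUCCGGAUAGGACAACUGAGGCGGGGAACAGGAGUUGAAGUACCAACACAGCGCUGCGUUGCA-3'

RNA polymerase reads the template 3'→5' and synthesizes mRNA 5'→3' by base-pairing (A→U, T→A, G↔C). The complement of the template is ACGTTGCGTCGCGACACAACCATGAAGTTGAGGACAAGGGGCGGAGTCAACAGGATAGGCCTTAGCCTATGGCCCGGCAT; antiparallel, so 5'→3' the coding strand is TACGGCCCGGTATCCGATTCCGGATAGGACAACTGAGGCGGGGAACAGGAGTTGAAGTACCAACACAGCGCTGCGTTGCA. Replace T with U for the mRNA.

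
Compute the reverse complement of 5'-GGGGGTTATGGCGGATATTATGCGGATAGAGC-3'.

Reading the sequence 3'→5' and pairing each base (A↔T, G↔C) gives the reverse complement directly.

5'-GCTCTATCCGCATAATATCCGCCATAACCCCC-3'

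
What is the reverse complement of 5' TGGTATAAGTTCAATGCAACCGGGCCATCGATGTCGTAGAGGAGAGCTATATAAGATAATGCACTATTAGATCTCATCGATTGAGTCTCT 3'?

5'-AGAGACTCAATCGATGAGATCTAATAGTGCATTATCTTATATAGCTCTCCTCTACGACATCGATGGCCCGGTTGCATTGAACTTATACCA-3'

Complement each base (A↔T, G↔C): ACCATATTCAAGTTACGTTGGCCCGGTAGCTACAGCATCTCCTCTCGATATATTCTATTACGTGATAATCTAGAGTAGCTAACTCAGAGA. Then reverse.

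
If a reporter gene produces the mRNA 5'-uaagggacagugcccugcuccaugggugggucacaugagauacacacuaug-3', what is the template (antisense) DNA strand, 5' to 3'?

Replace U with T to get the coding DNA strand: TAAGGGACAGTGCCCTGCTCCATGGGTGGGTCACATGAGATACACACTATG. The template strand is its reverse complement (complement ATTCCCTGTCACGGGACGAGGTACCCACCCAGTGTACTCTATGTGTGATAC, then reverse).

5'-CATAGTGTGTATCTCATGTGACCCACCCATGGAGCAGGGCACTGTCCCTTA-3'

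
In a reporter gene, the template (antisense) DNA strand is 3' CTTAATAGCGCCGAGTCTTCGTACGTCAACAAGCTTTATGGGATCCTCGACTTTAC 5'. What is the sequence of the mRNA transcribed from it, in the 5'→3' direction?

Reading the template 3'→5' as shown, RNA polymerase pairs each base (A→U, T→A, G↔C) to build mRNA 5'→3' directly.

5'-GAAUUAUCGCGGCUCAGAAGCAUGCAGUUGUUCGAAAUACCCUAGGAGCUGAAAUG-3'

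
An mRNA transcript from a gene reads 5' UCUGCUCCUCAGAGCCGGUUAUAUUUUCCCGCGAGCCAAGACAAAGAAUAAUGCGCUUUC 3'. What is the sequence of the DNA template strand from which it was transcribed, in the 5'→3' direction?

5'-GAAAGCGCATTATTCTTTGTCTTGGCTCGCGGGAAAATATAACCGGCTCTGAGGAGCAGA-3'

Replace U with T to get the coding DNA strand: TCTGCTCCTCAGAGCCGGTTATATTTTCCCGCGAGCCAAGACAAAGAATAATGCGCTTTC. The template strand is its reverse complement (complement AGACGAGGAGTCTCGGCCAATATAAAAGGGCGCTCGGTTCTGTTTCTTATTACGCGAAAG, then reverse).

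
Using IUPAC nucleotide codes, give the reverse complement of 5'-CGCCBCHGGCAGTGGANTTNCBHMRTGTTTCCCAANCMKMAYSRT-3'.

5'-AYSRTKMKGNTTGGGAAACAYKDVGNAANTCCACTGCCDGVGGCG-3'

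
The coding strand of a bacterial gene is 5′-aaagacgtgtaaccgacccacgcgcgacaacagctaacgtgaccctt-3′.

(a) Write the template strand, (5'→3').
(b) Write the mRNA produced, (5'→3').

(a) The template strand is the reverse complement of the coding strand: complement TTTCTGCACATTGGCTGGGTGCGCGCTGTTGTCGATTGCACTGGGAA, then reverse.
(b) mRNA matches the coding strand with T→U.

(a) 5'-AAGGGTCACGTTAGCTGTTGTCGCGCGTGGGTCGGTTACACGTCTTT-3'
(b) 5′-AAAGACGUGUAACCGACCCACGCGCGACAACAGCUAACGUGACCCUU-3′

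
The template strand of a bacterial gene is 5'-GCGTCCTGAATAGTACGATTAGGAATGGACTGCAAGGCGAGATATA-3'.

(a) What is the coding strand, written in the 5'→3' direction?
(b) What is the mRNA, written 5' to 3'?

(a) 5'-TATATCTCGCCTTGCAGTCCATTCCTAATCGTACTATTCAGGACGC-3'
(b) 5'-UAUAUCUCGCCUUGCAGUCCAUUCCUAAUCGUACUAUUCAGGACGC-3'

(a) The coding strand is the reverse complement of the template: complement CGCAGGACTTATCATGCTAATCCTTACCTGACGTTCCGCTCTATAT, then reverse.
(b) mRNA has the coding-strand sequence with T→U.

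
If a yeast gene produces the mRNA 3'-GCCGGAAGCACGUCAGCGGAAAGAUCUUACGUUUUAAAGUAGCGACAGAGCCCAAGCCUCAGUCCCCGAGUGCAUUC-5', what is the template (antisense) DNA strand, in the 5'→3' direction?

Written 5'→3' the mRNA is CUUACGUGAGCCCCUGACUCCGAACCCGAGACAGCGAUGAAAUUUUGCAUUCUAGAAAGGCGACUGCACGAAGGCCG, so the coding DNA strand is CTTACGTGAGCCCCTGACTCCGAACCCGAGACAGCGATGAAATTTTGCATTCTAGAAAGGCGACTGCACGAAGGCCG. The template is its reverse complement.

5′-CGGCCTTCGTGCAGTCGCCTTTCTAGAATGCAAAATTTCATCGCTGTCTCGGGTTCGGAGTCAGGGGCTCACGTAAG-3′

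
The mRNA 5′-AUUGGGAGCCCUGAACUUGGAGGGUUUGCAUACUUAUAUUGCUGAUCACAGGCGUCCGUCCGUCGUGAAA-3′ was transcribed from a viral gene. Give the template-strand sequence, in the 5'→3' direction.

5'-TTTCACGACGGACGGACGCCTGTGATCAGCAATATAAGTATGCAAACCCTCCAAGTTCAGGGCTCCCAAT-3'

Replace U with T to get the coding DNA strand: ATTGGGAGCCCTGAACTTGGAGGGTTTGCATACTTATATTGCTGATCACAGGCGTCCGTCCGTCGTGAAA. The template strand is its reverse complement (complement TAACCCTCGGGACTTGAACCTCCCAAACGTATGAATATAACGACTAGTGTCCGCAGGCAGGCAGCACTTT, then reverse).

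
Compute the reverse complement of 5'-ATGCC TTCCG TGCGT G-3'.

5'-CACGCACGGAAGGCAT-3'

Complement each base (A↔T, G↔C): TACGGAAGGCACGCAC. Then reverse.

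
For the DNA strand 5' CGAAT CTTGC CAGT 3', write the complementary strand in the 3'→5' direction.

3'-GCTTAGAACGGTCA-5'

Base-pairing A↔T, G↔C gives the complement. The complementary strand is antiparallel, so paired with a 5'→3' strand it runs 3'→5'.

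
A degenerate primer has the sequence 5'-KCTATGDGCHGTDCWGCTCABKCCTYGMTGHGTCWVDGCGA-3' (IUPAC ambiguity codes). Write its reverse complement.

Standard pairs A↔T, G↔C; ambiguity codes pair Y↔R, M↔K, W↔W, B↔V, D↔H. Complement (MGATACHCGDCAHGWCGAGTVMGGARCKACDCAGWBHCGCT), then reverse for 5'→3'.

5'-TCGCHBWGACDCAKCRAGGMVTGAGCWGHACDGCHCATAGM-3'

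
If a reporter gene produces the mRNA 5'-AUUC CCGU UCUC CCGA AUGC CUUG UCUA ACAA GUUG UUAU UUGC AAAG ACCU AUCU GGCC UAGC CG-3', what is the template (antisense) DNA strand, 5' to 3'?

5'-CGGCTAGGCCAGATAGGTCTTTGCAAATAACAACTTGTTAGACAAGGCATTCGGGAGAACGGGAAT-3'

Replace U with T to get the coding DNA strand: ATTCCCGTTCTCCCGAATGCCTTGTCTAACAAGTTGTTATTTGCAAAGACCTATCTGGCCTAGCCG. The template strand is its reverse complement (complement TAAGGGCAAGAGGGCTTACGGAACAGATTGTTCAACAATAAACGTTTCTGGATAGACCGGATCGGC, then reverse).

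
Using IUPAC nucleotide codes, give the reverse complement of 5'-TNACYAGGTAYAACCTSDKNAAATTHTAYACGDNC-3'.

5'-GNHCGTRTADAATTTNMHSAGGTTRTACCTRGTNA-3'

Standard pairs A↔T, G↔C; ambiguity codes pair Y↔R, K↔M, S↔S, D↔H, N↔N. Complement (ANTGRTCCATRTTGGASHMNTTTAADATRTGCHNG), then reverse for 5'→3'.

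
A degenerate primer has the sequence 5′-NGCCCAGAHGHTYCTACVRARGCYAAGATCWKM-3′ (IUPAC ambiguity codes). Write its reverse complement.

5'-KMWGATCTTRGCYTYBGTAGRADCDTCTGGGCN-3'

Standard pairs A↔T, G↔C; ambiguity codes pair R↔Y, M↔K, W↔W, H↔D, V↔B, N↔N. Complement (NCGGGTCTDCDARGATGBYTYCGRTTCTAGWMK), then reverse for 5'→3'.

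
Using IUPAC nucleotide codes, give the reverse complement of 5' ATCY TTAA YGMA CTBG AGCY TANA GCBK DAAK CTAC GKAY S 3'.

Standard pairs A↔T, G↔C; ambiguity codes pair Y↔R, M↔K, S↔S, B↔V, D↔H, N↔N. Complement (TAGRAATTRCKTGAVCTCGRATNTCGVMHTTMGATGCMTRS), then reverse for 5'→3'.

5'-SRTMCGTAGMTTHMVGCTNTARGCTCVAGTKCRTTAARGAT-3'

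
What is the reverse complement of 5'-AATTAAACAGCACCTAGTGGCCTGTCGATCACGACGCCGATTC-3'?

Reading the sequence 3'→5' and pairing each base (A↔T, G↔C) gives the reverse complement directly.

5'-GAATCGGCGTCGTGATCGACAGGCCACTAGGTGCTGTTTAATT-3'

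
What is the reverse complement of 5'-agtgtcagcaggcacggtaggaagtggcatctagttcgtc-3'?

5′-GACGAACTAGATGCCACTTCCTACCGTGCCTGCTGACACT-3′

Reading the sequence 3'→5' and pairing each base (A↔T, G↔C) gives the reverse complement directly.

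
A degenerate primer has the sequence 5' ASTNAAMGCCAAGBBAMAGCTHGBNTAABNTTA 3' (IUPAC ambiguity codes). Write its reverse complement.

Standard pairs A↔T, G↔C; ambiguity codes pair M↔K, S↔S, B↔V, H↔D, N↔N. Complement (TSANTTKCGGTTCVVTKTCGADCVNATTVNAAT), then reverse for 5'→3'.

5'-TAANVTTANVCDAGCTKTVVCTTGGCKTTNAST-3'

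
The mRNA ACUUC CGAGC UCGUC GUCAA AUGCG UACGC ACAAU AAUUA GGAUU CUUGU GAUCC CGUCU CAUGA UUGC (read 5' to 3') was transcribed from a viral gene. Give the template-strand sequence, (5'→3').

Replace U with T to get the coding DNA strand: ACTTCCGAGCTCGTCGTCAAATGCGTACGCACAATAATTAGGATTCTTGTGATCCCGTCTCATGATTGC. The template strand is its reverse complement (complement TGAAGGCTCGAGCAGCAGTTTACGCATGCGTGTTATTAATCCTAAGAACACTAGGGCAGAGTACTAACG, then reverse).

5'-GCAATCATGAGACGGGATCACAAGAATCCTAATTATTGTGCGTACGCATTTGACGACGAGCTCGGAAGT-3'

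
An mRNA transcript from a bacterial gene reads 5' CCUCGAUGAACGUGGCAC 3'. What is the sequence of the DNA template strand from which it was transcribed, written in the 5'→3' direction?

Replace U with T to get the coding DNA strand: CCTCGATGAACGTGGCAC. The template strand is its reverse complement (complement GGAGCTACTTGCACCGTG, then reverse).

5'-GTGCCACGTTCATCGAGG-3'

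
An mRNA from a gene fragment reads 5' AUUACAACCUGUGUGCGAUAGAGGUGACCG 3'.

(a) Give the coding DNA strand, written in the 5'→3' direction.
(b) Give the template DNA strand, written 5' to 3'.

(a) 5'-ATTACAACCTGTGTGCGATAGAGGTGACCG-3'
(b) 5'-CGGTCACCTCTATCGCACACAGGTTGTAAT-3'

(a) The coding strand matches the mRNA with U→T.
(b) The template strand is the reverse complement of the coding strand.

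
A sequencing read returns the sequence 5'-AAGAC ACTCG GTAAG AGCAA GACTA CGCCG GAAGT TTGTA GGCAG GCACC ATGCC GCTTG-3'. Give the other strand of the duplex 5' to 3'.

5'-CAAGCGGCATGGTGCCTGCCTACAAACTTCCGGCGTAGTCTTGCTCTTACCGAGTGTCTT-3'

The complement of AAGACACTCGGTAAGAGCAAGACTACGCCGGAAGTTTGTAGGCAGGCACCATGCCGCTTG is TTCTGTGAGCCATTCTCGTTCTGATGCGGCCTTCAAACATCCGTCCGTGGTACGGCGAAC (A↔T, G↔C). DNA strands are antiparallel, so the complementary strand runs 3'→5'; reversing gives the 5'→3' form.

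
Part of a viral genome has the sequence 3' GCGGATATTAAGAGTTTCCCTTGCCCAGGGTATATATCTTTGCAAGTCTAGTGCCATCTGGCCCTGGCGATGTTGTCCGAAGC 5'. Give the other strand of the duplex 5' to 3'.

5'-CGCCTATAATTCTCAAAGGGAACGGGTCCCATATATAGAAACGTTCAGATCACGGTAGACCGGGACCGCTACAACAGGCTTCG-3'

The strand is given 3'→5', so its complement runs 5'→3' in the same left-to-right order: pair each base A↔T, G↔C.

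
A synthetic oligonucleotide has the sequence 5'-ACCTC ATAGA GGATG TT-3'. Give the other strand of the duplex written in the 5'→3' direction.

5′-AACATCCTCTATGAGGT-3′

Pairing A↔T and G↔C gives TGGAGTATCTCCTACAA, running 3'→5'. Reverse for the 5'→3' convention.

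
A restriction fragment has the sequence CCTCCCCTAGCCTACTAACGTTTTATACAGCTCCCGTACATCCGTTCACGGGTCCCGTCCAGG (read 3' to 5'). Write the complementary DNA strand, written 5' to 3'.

5'-GGAGGGGATCGGATGATTGCAAAATATGTCGAGGGCATGTAGGCAAGTGCCCAGGGCAGGTCC-3'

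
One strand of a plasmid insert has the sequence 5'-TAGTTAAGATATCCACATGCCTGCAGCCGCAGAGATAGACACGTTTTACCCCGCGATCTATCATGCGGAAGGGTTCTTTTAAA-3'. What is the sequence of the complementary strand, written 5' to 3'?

5'-TTTAAAAGAACCCTTCCGCATGATAGATCGCGGGGTAAAACGTGTCTATCTCTGCGGCTGCAGGCATGTGGATATCTTAACTA-3'

Pairing A↔T and G↔C gives ATCAATTCTATAGGTGTACGGACGTCGGCGTCTCTATCTGTGCAAAATGGGGCGCTAGATAGTACGCCTTCCCAAGAAAATTT, running 3'→5'. Reverse for the 5'→3' convention.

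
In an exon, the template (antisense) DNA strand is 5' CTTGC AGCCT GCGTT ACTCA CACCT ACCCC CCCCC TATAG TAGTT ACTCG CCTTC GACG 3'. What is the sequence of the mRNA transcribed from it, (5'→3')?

The mRNA has the sequence of the coding strand (reverse complement of the template) with T→U. Reverse complement of CTTGCAGCCTGCGTTACTCACACCTACCCCCCCCCTATAGTAGTTACTCGCCTTCGACG is CGTCGAAGGCGAGTAACTACTATAGGGGGGGGGTAGGTGTGAGTAACGCAGGCTGCAAG; then T→U.

5′-CGUCGAAGGCGAGUAACUACUAUAGGGGGGGGGUAGGUGUGAGUAACGCAGGCUGCAAG-3′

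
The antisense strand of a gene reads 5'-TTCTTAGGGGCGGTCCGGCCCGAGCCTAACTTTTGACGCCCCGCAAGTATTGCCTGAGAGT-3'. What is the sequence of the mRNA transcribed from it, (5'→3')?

RNA polymerase reads the template 3'→5' and synthesizes mRNA 5'→3' by base-pairing (A→U, T→A, G↔C). The complement of the template is AAGAATCCCCGCCAGGCCGGGCTCGGATTGAAAACTGCGGGGCGTTCATAACGGACTCTCA; antiparallel, so 5'→3' the coding strand is ACTCTCAGGCAATACTTGCGGGGCGTCAAAAGTTAGGCTCGGGCCGGACCGCCCCTAAGAA. Replace T with U for the mRNA.

5′-ACUCUCAGGCAAUACUUGCGGGGCGUCAAAAGUUAGGCUCGGGCCGGACCGCCCCUAAGAA-3′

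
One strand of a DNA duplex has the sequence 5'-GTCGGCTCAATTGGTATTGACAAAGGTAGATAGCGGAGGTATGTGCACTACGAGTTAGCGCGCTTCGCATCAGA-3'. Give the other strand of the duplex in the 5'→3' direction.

The complement of GTCGGCTCAATTGGTATTGACAAAGGTAGATAGCGGAGGTATGTGCACTACGAGTTAGCGCGCTTCGCATCAGA is CAGCCGAGTTAACCATAACTGTTTCCATCTATCGCCTCCATACACGTGATGCTCAATCGCGCGAAGCGTAGTCT (A↔T, G↔C). DNA strands are antiparallel, so the complementary strand runs 3'→5'; reversing gives the 5'→3' form.

5'-TCTGATGCGAAGCGCGCTAACTCGTAGTGCACATACCTCCGCTATCTACCTTTGTCAATACCAATTGAGCCGAC-3'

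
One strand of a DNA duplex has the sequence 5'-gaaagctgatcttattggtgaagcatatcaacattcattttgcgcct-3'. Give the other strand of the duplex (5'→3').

The complement of GAAAGCTGATCTTATTGGTGAAGCATATCAACATTCATTTTGCGCCT is CTTTCGACTAGAATAACCACTTCGTATAGTTGTAAGTAAAACGCGGA (A↔T, G↔C). DNA strands are antiparallel, so the complementary strand runs 3'→5'; reversing gives the 5'→3' form.

5'-AGGCGCAAAATGAATGTTGATATGCTTCACCAATAAGATCAGCTTTC-3'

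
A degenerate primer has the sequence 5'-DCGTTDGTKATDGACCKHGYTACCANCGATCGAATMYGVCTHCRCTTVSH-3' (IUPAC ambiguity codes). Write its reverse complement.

Standard pairs A↔T, G↔C; ambiguity codes pair R↔Y, M↔K, S↔S, D↔H, V↔B, N↔N. Complement (HGCAAHCAMTAHCTGGMDCRATGGTNGCTAGCTTAKRCBGADGYGAABSD), then reverse for 5'→3'.

5'-DSBAAGYGDAGBCRKATTCGATCGNTGGTARCDMGGTCHATMACHAACGH-3'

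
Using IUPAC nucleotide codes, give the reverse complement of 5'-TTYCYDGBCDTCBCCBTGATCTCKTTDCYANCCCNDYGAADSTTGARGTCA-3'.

5'-TGACYTCAASHTTCRHNGGGNTRGHAAMGAGATCAVGGVGAHGVCHRGRAA-3'

Standard pairs A↔T, G↔C; ambiguity codes pair R↔Y, K↔M, S↔S, B↔V, D↔H, N↔N. Complement (AARGRHCVGHAGVGGVACTAGAGMAAHGRTNGGGNHRCTTHSAACTYCAGT), then reverse for 5'→3'.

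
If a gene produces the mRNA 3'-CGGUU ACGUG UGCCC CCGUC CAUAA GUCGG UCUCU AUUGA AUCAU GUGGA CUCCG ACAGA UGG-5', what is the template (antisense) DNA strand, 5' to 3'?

5′-GCCAATGCACACGGGGGCAGGTATTCAGCCAGAGATAACTTAGTACACCTGAGGCTGTCTACC-3′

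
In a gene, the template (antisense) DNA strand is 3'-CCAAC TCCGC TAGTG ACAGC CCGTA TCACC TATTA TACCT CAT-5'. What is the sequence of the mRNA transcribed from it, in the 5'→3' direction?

5′-GGUUGAGGCGAUCACUGUCGGGCAUAGUGGAUAAUAUGGAGUA-3′

Reading the template 3'→5' as shown, RNA polymerase pairs each base (A→U, T→A, G↔C) to build mRNA 5'→3' directly.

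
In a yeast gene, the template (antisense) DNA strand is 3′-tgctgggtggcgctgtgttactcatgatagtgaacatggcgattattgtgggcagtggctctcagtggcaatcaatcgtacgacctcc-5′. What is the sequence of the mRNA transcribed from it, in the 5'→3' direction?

Reading the template 3'→5' as shown, RNA polymerase pairs each base (A→U, T→A, G↔C) to build mRNA 5'→3' directly.

5'-ACGACCCACCGCGACACAAUGAGUACUAUCACUUGUACCGCUAAUAACACCCGUCACCGAGAGUCACCGUUAGUUAGCAUGCUGGAGG-3'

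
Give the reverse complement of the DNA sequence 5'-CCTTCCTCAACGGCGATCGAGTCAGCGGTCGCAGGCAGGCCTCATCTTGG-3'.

Reading the sequence 3'→5' and pairing each base (A↔T, G↔C) gives the reverse complement directly.

5'-CCAAGATGAGGCCTGCCTGCGACCGCTGACTCGATCGCCGTTGAGGAAGG-3'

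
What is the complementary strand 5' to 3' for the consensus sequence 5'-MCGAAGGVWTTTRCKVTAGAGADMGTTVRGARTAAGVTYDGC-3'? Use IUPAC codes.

5'-GCHRABCTTAYTCYBAACKHTCTCTABMGYAAAWBCCTTCGK-3'

Standard pairs A↔T, G↔C; ambiguity codes pair R↔Y, M↔K, W↔W, D↔H, V↔B. Complement (KGCTTCCBWAAAYGMBATCTCTHKCAABYCTYATTCBARHCG), then reverse for 5'→3'.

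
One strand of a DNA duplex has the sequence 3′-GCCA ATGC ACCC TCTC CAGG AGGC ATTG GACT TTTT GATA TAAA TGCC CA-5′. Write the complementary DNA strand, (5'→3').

5'-CGGTTACGTGGGAGAGGTCCTCCGTAACCTGAAAAACTATATTTACGGGT-3'

The strand is given 3'→5', so its complement runs 5'→3' in the same left-to-right order: pair each base A↔T, G↔C.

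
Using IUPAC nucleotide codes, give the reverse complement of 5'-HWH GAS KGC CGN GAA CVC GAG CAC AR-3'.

5'-YTGTGCTCGBGTTCNCGGCMSTCDWD-3'

Standard pairs A↔T, G↔C; ambiguity codes pair R↔Y, K↔M, W↔W, S↔S, H↔D, V↔B, N↔N. Complement (DWDCTSMCGGCNCTTGBGCTCGTGTY), then reverse for 5'→3'.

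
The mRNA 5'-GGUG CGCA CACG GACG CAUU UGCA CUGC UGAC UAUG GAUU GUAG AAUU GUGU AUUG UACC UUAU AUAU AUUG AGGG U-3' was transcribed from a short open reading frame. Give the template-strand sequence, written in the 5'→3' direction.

Replace U with T to get the coding DNA strand: GGTGCGCACACGGACGCATTTGCACTGCTGACTATGGATTGTAGAATTGTGTATTGTACCTTATATATATTGAGGGT. The template strand is its reverse complement (complement CCACGCGTGTGCCTGCGTAAACGTGACGACTGATACCTAACATCTTAACACATAACATGGAATATATATAACTCCCA, then reverse).

5'-ACCCTCAATATATATAAGGTACAATACACAATTCTACAATCCATAGTCAGCAGTGCAAATGCGTCCGTGTGCGCACC-3'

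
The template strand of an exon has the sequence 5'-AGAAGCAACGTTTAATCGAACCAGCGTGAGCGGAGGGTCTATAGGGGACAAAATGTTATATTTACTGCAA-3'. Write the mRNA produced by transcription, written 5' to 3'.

5′-UUGCAGUAAAUAUAACAUUUUGUCCCCUAUAGACCCUCCGCUCACGCUGGUUCGAUUAAACGUUGCUUCU-3′

The mRNA has the sequence of the coding strand (reverse complement of the template) with T→U. Reverse complement of AGAAGCAACGTTTAATCGAACCAGCGTGAGCGGAGGGTCTATAGGGGACAAAATGTTATATTTACTGCAA is TTGCAGTAAATATAACATTTTGTCCCCTATAGACCCTCCGCTCACGCTGGTTCGATTAAACGTTGCTTCT; then T→U.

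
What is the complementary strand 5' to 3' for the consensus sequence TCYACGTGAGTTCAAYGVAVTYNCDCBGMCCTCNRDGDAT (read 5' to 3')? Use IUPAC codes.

Standard pairs A↔T, G↔C; ambiguity codes pair R↔Y, M↔K, B↔V, D↔H, N↔N. Complement (AGRTGCACTCAAGTTRCBTBARNGHGVCKGGAGNYHCHTA), then reverse for 5'→3'.

5'-ATHCHYNGAGGKCVGHGNRABTBCRTTGAACTCACGTRGA-3'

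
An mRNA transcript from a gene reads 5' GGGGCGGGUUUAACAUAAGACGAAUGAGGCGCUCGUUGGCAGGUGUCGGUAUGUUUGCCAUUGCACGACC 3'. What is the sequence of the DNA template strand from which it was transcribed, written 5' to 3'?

5'-GGTCGTGCAATGGCAAACATACCGACACCTGCCAACGAGCGCCTCATTCGTCTTATGTTAAACCCGCCCC-3'

Replace U with T to get the coding DNA strand: GGGGCGGGTTTAACATAAGACGAATGAGGCGCTCGTTGGCAGGTGTCGGTATGTTTGCCATTGCACGACC. The template strand is its reverse complement (complement CCCCGCCCAAATTGTATTCTGCTTACTCCGCGAGCAACCGTCCACAGCCATACAAACGGTAACGTGCTGG, then reverse).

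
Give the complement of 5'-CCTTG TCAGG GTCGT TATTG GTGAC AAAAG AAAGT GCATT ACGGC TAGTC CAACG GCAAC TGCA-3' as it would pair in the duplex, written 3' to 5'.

3′-GGAACAGTCCCAGCAATAACCACTGTTTTCTTTCACGTAATGCCGATCAGGTTGCCGTTGACGT-5′

Base-pairing A↔T, G↔C gives the complement. The complementary strand is antiparallel, so paired with a 5'→3' strand it runs 3'→5'.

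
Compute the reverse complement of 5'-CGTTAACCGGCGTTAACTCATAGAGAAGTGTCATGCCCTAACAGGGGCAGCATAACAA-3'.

Complement each base (A↔T, G↔C): GCAATTGGCCGCAATTGAGTATCTCTTCACAGTACGGGATTGTCCCCGTCGTATTGTT. Then reverse.

5'-TTGTTATGCTGCCCCTGTTAGGGCATGACACTTCTCTATGAGTTAACGCCGGTTAACG-3'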